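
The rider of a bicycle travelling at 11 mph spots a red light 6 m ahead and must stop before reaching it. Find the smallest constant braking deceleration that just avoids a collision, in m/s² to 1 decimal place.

11 mph × 0.44704 = 4.9174 m/s.
v² = 2a·d ⇒ a = v²/(2d) = 4.9174² / (2 × 6.000) = 24.181 / 12.000 = 2.0151 m/s².

Required deceleration ≈ 2.0 m/s²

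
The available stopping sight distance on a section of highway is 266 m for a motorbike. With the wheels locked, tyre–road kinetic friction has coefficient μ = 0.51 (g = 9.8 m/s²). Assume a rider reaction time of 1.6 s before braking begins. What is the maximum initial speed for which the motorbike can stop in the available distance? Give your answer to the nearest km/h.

Maximum speed ≈ 159 km/h

a = μg = 0.51 × 9.8 = 4.998 m/s².
Stopping distance: v·t_r + v²/(2a) = 266 with t_r = 1.6 s and a = 4.998 m/s².
So v² + 15.994 v − 2658.94 = 0.
Positive root: v = −a·t_r + √((a·t_r)² + 2a·d) = −7.997 + √(63.952 + 2658.94) = 44.1843 m/s.
44.1843 m/s × 3.6 = 159.063 km/h.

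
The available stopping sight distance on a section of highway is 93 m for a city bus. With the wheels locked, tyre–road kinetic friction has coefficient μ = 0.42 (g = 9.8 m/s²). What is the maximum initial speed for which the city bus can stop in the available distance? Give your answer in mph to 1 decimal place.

a = μg = 0.42 × 9.8 = 4.116 m/s².
v²/(2a) = d ⇒ v = √(2 × 4.116 × 93) = √765.58 = 27.6691 m/s.
27.6691 m/s ÷ 0.44704 = 61.894 mph.

Maximum speed ≈ 61.9 mph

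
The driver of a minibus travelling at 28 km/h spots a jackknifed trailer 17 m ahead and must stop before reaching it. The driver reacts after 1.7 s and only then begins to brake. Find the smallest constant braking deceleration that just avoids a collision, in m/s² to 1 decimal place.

Required deceleration ≈ 8.0 m/s²

28 km/h ÷ 3.6 = 7.7778 m/s.
Distance covered during reaction = 7.7778 × 1.7 = 13.222 m.
Distance available for braking: 17 − 13.222 = 3.778 m.
v² = 2a·d ⇒ a = v²/(2d) = 7.7778² / (2 × 3.778) = 60.494 / 7.556 = 8.0061 m/s².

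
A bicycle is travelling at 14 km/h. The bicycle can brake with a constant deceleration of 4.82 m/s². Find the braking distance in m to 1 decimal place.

14 km/h ÷ 3.6 = 3.8889 m/s.
Braking distance = v²/(2a) = 3.8889² / (2 × 4.820) = 15.124 / 9.640 = 1.569 m.

Braking distance ≈ 1.6 m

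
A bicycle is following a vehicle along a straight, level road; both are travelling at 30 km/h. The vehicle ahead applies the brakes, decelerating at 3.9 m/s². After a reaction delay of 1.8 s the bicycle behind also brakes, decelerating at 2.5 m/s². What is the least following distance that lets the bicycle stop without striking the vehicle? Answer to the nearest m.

Minimum gap ≈ 20 m

30 km/h ÷ 3.6 = 8.3333 m/s.
Leader travels v²/(2a_L) = 69.444 / 7.800 = 8.903 m before stopping.
Follower covers v·t_r = 8.3333 × 1.8 = 15.000 m while reacting, then v²/(2a_F) = 69.444 / 5.000 = 13.889 m while braking, for a total of 15.000 + 13.889 = 28.889 m.
Since a_F ≤ a_L and the follower starts braking later, the follower is never slower than the leader, so the closest approach is when both have stopped.
Minimum gap = 28.889 − 8.903 = 19.986 m.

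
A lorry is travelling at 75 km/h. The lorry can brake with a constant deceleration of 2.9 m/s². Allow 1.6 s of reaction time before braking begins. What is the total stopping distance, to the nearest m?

Total stopping distance ≈ 108 m

75 km/h ÷ 3.6 = 20.8333 m/s.
Reaction distance = v·t_r = 20.8333 × 1.6 = 33.333 m.
Braking distance = v²/(2a) = 20.8333² / (2 × 2.900) = 434.026 / 5.800 = 74.832 m.
Total = 33.333 + 74.832 = 108.165 m.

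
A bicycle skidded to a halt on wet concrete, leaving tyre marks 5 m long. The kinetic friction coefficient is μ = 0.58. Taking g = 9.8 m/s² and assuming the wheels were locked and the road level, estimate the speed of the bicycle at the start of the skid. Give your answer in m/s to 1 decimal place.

Deceleration a = μg = 0.58 × 9.8 = 5.684 m/s².
v = √(2a·d) = √(2 × 5.684 × 5) = √56.840 = 7.5392 m/s.

Initial speed ≈ 7.5 m/s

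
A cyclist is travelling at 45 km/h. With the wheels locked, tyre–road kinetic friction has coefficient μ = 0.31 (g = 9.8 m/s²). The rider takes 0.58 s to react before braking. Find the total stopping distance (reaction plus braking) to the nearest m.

45 km/h ÷ 3.6 = 12.5000 m/s.
a = μg = 0.31 × 9.8 = 3.038 m/s².
Reaction distance = v·t_r = 12.5000 × 0.58 = 7.250 m.
Braking distance = v²/(2a) = 12.5000² / (2 × 3.038) = 156.250 / 6.076 = 25.716 m.
Total = 7.250 + 25.716 = 32.966 m.

Total stopping distance ≈ 33 m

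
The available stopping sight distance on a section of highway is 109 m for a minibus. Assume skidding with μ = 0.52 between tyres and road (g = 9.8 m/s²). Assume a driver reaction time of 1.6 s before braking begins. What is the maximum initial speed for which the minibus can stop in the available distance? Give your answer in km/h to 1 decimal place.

a = μg = 0.52 × 9.8 = 5.096 m/s².
Stopping distance: v·t_r + v²/(2a) = 109 with t_r = 1.6 s and a = 5.096 m/s².
So v² + 16.307 v − 1110.93 = 0.
Positive root: v = −a·t_r + √((a·t_r)² + 2a·d) = −8.154 + √(66.488 + 1110.93) = 26.1595 m/s.
26.1595 m/s × 3.6 = 94.174 km/h.

Maximum speed ≈ 94.2 km/h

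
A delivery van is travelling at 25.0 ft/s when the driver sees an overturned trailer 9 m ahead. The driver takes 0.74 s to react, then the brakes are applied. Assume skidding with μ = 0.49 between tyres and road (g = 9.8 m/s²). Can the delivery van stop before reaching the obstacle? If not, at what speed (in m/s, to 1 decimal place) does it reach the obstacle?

25 ft/s × 0.3048 = 7.6200 m/s.
a = μg = 0.49 × 9.8 = 4.802 m/s².
Reaction distance = 7.6200 × 0.74 = 5.639 m.
Braking distance needed to stop: v²/(2a) = 58.064 / 9.604 = 6.046 m, so total needed = 5.639 + 6.046 = 11.685 m > 9 m — it cannot stop.
Distance remaining when braking begins: 9 − 5.639 = 3.361 m.
v² = v₀² − 2a·d = 58.064 − 2 × 4.802 × 3.361 = 25.785 m²/s².
v = √25.785 = 5.078 m/s.

No — it strikes the obstacle at 5.1 m/s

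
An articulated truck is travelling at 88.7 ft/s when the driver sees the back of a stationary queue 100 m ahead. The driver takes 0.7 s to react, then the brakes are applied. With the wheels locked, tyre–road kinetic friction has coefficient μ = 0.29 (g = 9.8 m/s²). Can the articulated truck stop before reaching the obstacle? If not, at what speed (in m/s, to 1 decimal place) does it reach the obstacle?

88.7 ft/s × 0.3048 = 27.0358 m/s.
a = μg = 0.29 × 9.8 = 2.842 m/s².
Reaction distance = 27.0358 × 0.7 = 18.925 m.
Braking distance needed to stop: v²/(2a) = 730.934 / 5.684 = 128.595 m, so total needed = 18.925 + 128.595 = 147.520 m > 100 m — it cannot stop.
Distance remaining when braking begins: 100 − 18.925 = 81.075 m.
v² = v₀² − 2a·d = 730.934 − 2 × 2.842 × 81.075 = 270.104 m²/s².
v = √270.104 = 16.435 m/s.

No — it strikes the obstacle at 16.4 m/s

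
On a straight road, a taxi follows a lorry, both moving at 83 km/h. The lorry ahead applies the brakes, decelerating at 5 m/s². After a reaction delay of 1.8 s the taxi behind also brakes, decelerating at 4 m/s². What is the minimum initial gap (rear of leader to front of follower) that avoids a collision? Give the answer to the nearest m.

83 km/h ÷ 3.6 = 23.0556 m/s.
Leader travels v²/(2a_L) = 531.561 / 10.000 = 53.156 m before stopping.
Follower covers v·t_r = 23.0556 × 1.8 = 41.500 m while reacting, then v²/(2a_F) = 531.561 / 8.000 = 66.445 m while braking, for a total of 41.500 + 66.445 = 107.945 m.
Since a_F ≤ a_L and the follower starts braking later, the follower is never slower than the leader, so the closest approach is when both have stopped.
Minimum gap = 107.945 − 53.156 = 54.789 m.

Minimum gap ≈ 55 m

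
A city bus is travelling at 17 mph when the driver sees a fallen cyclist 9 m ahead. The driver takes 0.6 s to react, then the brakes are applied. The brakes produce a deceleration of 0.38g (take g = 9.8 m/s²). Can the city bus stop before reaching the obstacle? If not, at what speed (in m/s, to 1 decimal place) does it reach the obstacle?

17 mph × 0.44704 = 7.5997 m/s.
a = 0.38 × 9.8 = 3.724 m/s².
Reaction distance = 7.5997 × 0.6 = 4.560 m.
Braking distance needed to stop: v²/(2a) = 57.755 / 7.448 = 7.754 m, so total needed = 4.560 + 7.754 = 12.314 m > 9 m — it cannot stop.
Distance remaining when braking begins: 9 − 4.560 = 4.440 m.
v² = v₀² − 2a·d = 57.755 − 2 × 3.724 × 4.440 = 24.686 m²/s².
v = √24.686 = 4.969 m/s.

No — it strikes the obstacle at 5.0 m/s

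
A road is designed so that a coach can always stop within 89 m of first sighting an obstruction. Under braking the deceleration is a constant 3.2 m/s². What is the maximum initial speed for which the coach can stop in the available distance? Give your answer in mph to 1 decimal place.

Maximum speed ≈ 53.4 mph

v²/(2a) = d ⇒ v = √(2 × 3.200 × 89) = √569.60 = 23.8663 m/s.
23.8663 m/s ÷ 0.44704 = 53.387 mph.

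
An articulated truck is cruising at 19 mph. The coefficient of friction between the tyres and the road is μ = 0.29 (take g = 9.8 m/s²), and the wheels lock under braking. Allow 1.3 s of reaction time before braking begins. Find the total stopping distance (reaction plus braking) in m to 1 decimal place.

Total stopping distance ≈ 23.7 m

19 mph × 0.44704 = 8.4938 m/s.
a = μg = 0.29 × 9.8 = 2.842 m/s².
Reaction distance = v·t_r = 8.4938 × 1.3 = 11.042 m.
Braking distance = v²/(2a) = 8.4938² / (2 × 2.842) = 72.145 / 5.684 = 12.693 m.
Total = 11.042 + 12.693 = 23.735 m.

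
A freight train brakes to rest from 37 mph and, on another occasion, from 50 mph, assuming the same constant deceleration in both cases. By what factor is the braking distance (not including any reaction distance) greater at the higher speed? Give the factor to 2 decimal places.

Braking distance d = v²/(2a), so with a fixed, d ∝ v².
Factor = (50/37)² = 1.3514² = 1.8263.

Factor ≈ 1.83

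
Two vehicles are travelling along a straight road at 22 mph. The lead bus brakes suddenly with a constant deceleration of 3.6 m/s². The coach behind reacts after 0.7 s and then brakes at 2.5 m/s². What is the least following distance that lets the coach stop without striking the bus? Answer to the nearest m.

22 mph × 0.44704 = 9.8349 m/s.
Leader travels v²/(2a_L) = 96.725 / 7.200 = 13.434 m before stopping.
Follower covers v·t_r = 9.8349 × 0.7 = 6.884 m while reacting, then v²/(2a_F) = 96.725 / 5.000 = 19.345 m while braking, for a total of 6.884 + 19.345 = 26.229 m.
Since a_F ≤ a_L and the follower starts braking later, the follower is never slower than the leader, so the closest approach is when both have stopped.
Minimum gap = 26.229 − 13.434 = 12.795 m.

Minimum gap ≈ 13 m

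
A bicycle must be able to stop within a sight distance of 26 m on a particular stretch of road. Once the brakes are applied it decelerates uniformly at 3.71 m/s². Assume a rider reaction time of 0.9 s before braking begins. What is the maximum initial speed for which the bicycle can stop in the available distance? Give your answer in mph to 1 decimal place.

Stopping distance: v·t_r + v²/(2a) = 26 with t_r = 0.9 s and a = 3.710 m/s².
So v² + 6.678 v − 192.92 = 0.
Positive root: v = −a·t_r + √((a·t_r)² + 2a·d) = −3.339 + √(11.149 + 192.92) = 10.9463 m/s.
10.9463 m/s ÷ 0.44704 = 24.486 mph.

Maximum speed ≈ 24.5 mph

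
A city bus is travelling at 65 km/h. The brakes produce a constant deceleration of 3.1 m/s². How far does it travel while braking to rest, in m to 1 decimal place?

65 km/h ÷ 3.6 = 18.0556 m/s.
Braking distance = v²/(2a) = 18.0556² / (2 × 3.100) = 326.005 / 6.200 = 52.581 m.

Braking distance ≈ 52.6 m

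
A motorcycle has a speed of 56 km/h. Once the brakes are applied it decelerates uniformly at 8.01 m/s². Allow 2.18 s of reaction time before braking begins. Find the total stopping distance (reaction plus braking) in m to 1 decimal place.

Total stopping distance ≈ 49.0 m

56 km/h ÷ 3.6 = 15.5556 m/s.
Reaction distance = v·t_r = 15.5556 × 2.18 = 33.911 m.
Braking distance = v²/(2a) = 15.5556² / (2 × 8.010) = 241.977 / 16.020 = 15.105 m.
Total = 33.911 + 15.105 = 49.016 m.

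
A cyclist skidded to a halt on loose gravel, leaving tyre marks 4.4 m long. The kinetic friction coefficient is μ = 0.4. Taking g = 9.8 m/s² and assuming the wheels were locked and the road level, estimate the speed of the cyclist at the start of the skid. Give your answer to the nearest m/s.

Deceleration a = μg = 0.4 × 9.8 = 3.920 m/s².
v = √(2a·d) = √(2 × 3.920 × 4.4) = √34.496 = 5.8733 m/s.

Initial speed ≈ 6 m/s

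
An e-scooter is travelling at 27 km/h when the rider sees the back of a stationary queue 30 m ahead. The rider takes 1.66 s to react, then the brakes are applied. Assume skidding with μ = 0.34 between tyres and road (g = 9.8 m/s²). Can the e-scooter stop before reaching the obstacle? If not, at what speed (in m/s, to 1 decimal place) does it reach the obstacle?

Yes — it stops about 9.1 m short of the obstacle, so it never reaches it

27 km/h ÷ 3.6 = 7.5000 m/s.
a = μg = 0.34 × 9.8 = 3.332 m/s².
Reaction distance = 7.5000 × 1.66 = 12.450 m.
Braking distance = v²/(2a) = 56.250 / 6.664 = 8.441 m.
Total stopping distance = 12.450 + 8.441 = 20.891 m, vs 30 m available — it stops with 30 − 20.891 = 9.109 m to spare.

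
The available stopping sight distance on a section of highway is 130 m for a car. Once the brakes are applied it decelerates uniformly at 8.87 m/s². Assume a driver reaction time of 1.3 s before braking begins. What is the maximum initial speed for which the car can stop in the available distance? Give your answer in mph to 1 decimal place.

Stopping distance: v·t_r + v²/(2a) = 130 with t_r = 1.3 s and a = 8.870 m/s².
So v² + 23.062 v − 2306.20 = 0.
Positive root: v = −a·t_r + √((a·t_r)² + 2a·d) = −11.531 + √(132.964 + 2306.20) = 37.8569 m/s.
37.8569 m/s ÷ 0.44704 = 84.683 mph.

Maximum speed ≈ 84.7 mph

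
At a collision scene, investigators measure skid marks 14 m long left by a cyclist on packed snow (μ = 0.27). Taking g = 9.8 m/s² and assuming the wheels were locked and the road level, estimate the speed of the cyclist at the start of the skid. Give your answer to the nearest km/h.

Initial speed ≈ 31 km/h

Deceleration a = μg = 0.27 × 9.8 = 2.646 m/s².
v = √(2a·d) = √(2 × 2.646 × 14) = √74.088 = 8.6074 m/s.
= 8.6074 × 3.6 = 30.987 km/h.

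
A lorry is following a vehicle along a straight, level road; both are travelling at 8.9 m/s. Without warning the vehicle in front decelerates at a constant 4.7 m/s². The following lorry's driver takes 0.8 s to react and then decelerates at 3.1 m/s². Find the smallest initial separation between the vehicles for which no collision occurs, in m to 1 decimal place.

Leader travels v²/(2a_L) = 79.210 / 9.400 = 8.427 m before stopping.
Follower covers v·t_r = 8.9000 × 0.8 = 7.120 m while reacting, then v²/(2a_F) = 79.210 / 6.200 = 12.776 m while braking, for a total of 7.120 + 12.776 = 19.896 m.
Since a_F ≤ a_L and the follower starts braking later, the follower is never slower than the leader, so the closest approach is when both have stopped.
Minimum gap = 19.896 − 8.427 = 11.469 m.

Minimum gap ≈ 11.5 m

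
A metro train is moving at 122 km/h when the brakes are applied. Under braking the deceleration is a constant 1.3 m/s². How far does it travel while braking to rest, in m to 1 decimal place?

122 km/h ÷ 3.6 = 33.8889 m/s.
Braking distance = v²/(2a) = 33.8889² / (2 × 1.300) = 1148.458 / 2.600 = 441.715 m.

Braking distance ≈ 441.7 m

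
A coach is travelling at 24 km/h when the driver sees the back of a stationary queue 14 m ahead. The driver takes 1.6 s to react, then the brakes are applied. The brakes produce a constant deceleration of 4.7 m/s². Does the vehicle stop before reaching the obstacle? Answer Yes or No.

No

24 km/h ÷ 3.6 = 6.6667 m/s.
Reaction distance = 6.6667 × 1.6 = 10.667 m.
Braking distance = v²/(2a) = 44.445 / 9.400 = 4.728 m.
Total stopping distance = 10.667 + 4.728 = 15.395 m, vs 14 m available — it cannot stop in time and overshoots by 15.395 − 14 = 1.395 m.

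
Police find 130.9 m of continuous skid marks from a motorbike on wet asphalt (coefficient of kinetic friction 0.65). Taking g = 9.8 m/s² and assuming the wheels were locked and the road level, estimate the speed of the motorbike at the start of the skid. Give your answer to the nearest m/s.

Initial speed ≈ 41 m/s

Deceleration a = μg = 0.65 × 9.8 = 6.370 m/s².
v = √(2a·d) = √(2 × 6.370 × 130.9) = √1667.666 = 40.8371 m/s.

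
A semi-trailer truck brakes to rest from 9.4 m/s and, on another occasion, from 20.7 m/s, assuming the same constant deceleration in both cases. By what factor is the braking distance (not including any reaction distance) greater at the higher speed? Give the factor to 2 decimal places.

Braking distance d = v²/(2a), so with a fixed, d ∝ v².
Factor = (20.7/9.4)² = 2.2021² = 4.8492.

Factor ≈ 4.85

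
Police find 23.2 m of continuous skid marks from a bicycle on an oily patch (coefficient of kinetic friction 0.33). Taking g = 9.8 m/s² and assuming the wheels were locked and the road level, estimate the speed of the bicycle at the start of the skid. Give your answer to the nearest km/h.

Deceleration a = μg = 0.33 × 9.8 = 3.234 m/s².
v = √(2a·d) = √(2 × 3.234 × 23.2) = √150.058 = 12.2498 m/s.
= 12.2498 × 3.6 = 44.099 km/h.

Initial speed ≈ 44 km/h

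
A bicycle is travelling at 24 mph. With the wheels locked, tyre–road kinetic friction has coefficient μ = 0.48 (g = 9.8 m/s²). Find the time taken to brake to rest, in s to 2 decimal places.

Braking time ≈ 2.28 s

24 mph × 0.44704 = 10.7290 m/s.
a = μg = 0.48 × 9.8 = 4.704 m/s².
Braking time = v/a = 10.7290 / 4.704 = 2.281 s.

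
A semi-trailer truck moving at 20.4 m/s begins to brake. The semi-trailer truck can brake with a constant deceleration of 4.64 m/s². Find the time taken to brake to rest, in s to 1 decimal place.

Braking time ≈ 4.4 s

Braking time = v/a = 20.4000 / 4.640 = 4.397 s.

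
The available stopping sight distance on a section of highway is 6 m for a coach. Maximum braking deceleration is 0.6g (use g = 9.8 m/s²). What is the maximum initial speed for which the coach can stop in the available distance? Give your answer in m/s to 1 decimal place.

Maximum speed ≈ 8.4 m/s

a = 0.6 × 9.8 = 5.880 m/s².
v²/(2a) = d ⇒ v = √(2 × 5.880 × 6) = √70.56 = 8.4000 m/s.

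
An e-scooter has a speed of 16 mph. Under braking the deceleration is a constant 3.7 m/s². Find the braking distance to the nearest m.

Braking distance ≈ 7 m

16 mph × 0.44704 = 7.1526 m/s.
Braking distance = v²/(2a) = 7.1526² / (2 × 3.700) = 51.160 / 7.400 = 6.914 m.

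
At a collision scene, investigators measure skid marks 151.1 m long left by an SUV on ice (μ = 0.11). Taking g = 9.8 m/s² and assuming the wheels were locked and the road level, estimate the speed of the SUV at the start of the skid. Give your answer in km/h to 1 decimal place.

Initial speed ≈ 65.0 km/h

Deceleration a = μg = 0.11 × 9.8 = 1.078 m/s².
v = √(2a·d) = √(2 × 1.078 × 151.1) = √325.772 = 18.0492 m/s.
= 18.0492 × 3.6 = 64.977 km/h.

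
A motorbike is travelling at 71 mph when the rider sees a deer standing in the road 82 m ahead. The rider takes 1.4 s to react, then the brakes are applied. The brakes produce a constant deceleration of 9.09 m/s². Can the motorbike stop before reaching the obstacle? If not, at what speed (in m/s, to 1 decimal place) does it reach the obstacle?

71 mph × 0.44704 = 31.7398 m/s.
Reaction distance = 31.7398 × 1.4 = 44.436 m.
Braking distance needed to stop: v²/(2a) = 1007.415 / 18.180 = 55.413 m, so total needed = 44.436 + 55.413 = 99.849 m > 82 m — it cannot stop.
Distance remaining when braking begins: 82 − 44.436 = 37.564 m.
v² = v₀² − 2a·d = 1007.415 − 2 × 9.090 × 37.564 = 324.501 m²/s².
v = √324.501 = 18.014 m/s.

No — it strikes the obstacle at 18.0 m/s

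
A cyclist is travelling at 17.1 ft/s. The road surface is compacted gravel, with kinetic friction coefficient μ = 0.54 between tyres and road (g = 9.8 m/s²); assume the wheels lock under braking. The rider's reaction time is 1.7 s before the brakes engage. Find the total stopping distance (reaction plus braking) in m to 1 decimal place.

17.1 ft/s × 0.3048 = 5.2121 m/s.
a = μg = 0.54 × 9.8 = 5.292 m/s².
Reaction distance = v·t_r = 5.2121 × 1.7 = 8.861 m.
Braking distance = v²/(2a) = 5.2121² / (2 × 5.292) = 27.166 / 10.584 = 2.567 m.
Total = 8.861 + 2.567 = 11.428 m.

Total stopping distance ≈ 11.4 m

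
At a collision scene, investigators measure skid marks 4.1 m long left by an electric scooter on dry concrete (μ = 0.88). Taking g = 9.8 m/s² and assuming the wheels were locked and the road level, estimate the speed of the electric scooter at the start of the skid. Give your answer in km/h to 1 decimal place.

Deceleration a = μg = 0.88 × 9.8 = 8.624 m/s².
v = √(2a·d) = √(2 × 8.624 × 4.1) = √70.717 = 8.4093 m/s.
= 8.4093 × 3.6 = 30.273 km/h.

Initial speed ≈ 30.3 km/h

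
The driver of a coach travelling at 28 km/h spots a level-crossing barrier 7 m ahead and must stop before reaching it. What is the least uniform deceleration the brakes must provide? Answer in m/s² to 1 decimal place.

28 km/h ÷ 3.6 = 7.7778 m/s.
v² = 2a·d ⇒ a = v²/(2d) = 7.7778² / (2 × 7.000) = 60.494 / 14.000 = 4.3210 m/s².

Required deceleration ≈ 4.3 m/s²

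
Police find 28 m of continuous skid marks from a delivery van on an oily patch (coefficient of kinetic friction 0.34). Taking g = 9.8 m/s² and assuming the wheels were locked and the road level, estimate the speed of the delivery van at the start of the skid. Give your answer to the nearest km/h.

Deceleration a = μg = 0.34 × 9.8 = 3.332 m/s².
v = √(2a·d) = √(2 × 3.332 × 28) = √186.592 = 13.6599 m/s.
= 13.6599 × 3.6 = 49.176 km/h.

Initial speed ≈ 49 km/h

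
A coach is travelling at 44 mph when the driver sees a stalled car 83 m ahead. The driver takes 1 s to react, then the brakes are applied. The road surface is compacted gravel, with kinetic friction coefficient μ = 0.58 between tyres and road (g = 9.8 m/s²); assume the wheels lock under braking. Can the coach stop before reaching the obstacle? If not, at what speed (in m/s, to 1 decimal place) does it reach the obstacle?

44 mph × 0.44704 = 19.6698 m/s.
a = μg = 0.58 × 9.8 = 5.684 m/s².
Reaction distance = 19.6698 × 1 = 19.670 m.
Braking distance = v²/(2a) = 386.901 / 11.368 = 34.034 m.
Total stopping distance = 19.670 + 34.034 = 53.704 m, vs 83 m available — it stops with 83 − 53.704 = 29.296 m to spare.

Yes — it stops about 29.3 m short of the obstacle, so it never reaches it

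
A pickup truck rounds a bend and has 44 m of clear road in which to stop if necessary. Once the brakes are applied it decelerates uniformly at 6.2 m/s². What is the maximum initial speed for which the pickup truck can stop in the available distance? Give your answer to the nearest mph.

Maximum speed ≈ 52 mph

v²/(2a) = d ⇒ v = √(2 × 6.200 × 44) = √545.60 = 23.3581 m/s.
23.3581 m/s ÷ 0.44704 = 52.251 mph.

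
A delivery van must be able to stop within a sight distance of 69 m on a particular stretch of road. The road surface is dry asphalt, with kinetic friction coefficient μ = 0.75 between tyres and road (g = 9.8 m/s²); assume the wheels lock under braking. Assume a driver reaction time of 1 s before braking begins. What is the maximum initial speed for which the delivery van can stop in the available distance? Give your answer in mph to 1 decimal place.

Maximum speed ≈ 56.7 mph

a = μg = 0.75 × 9.8 = 7.350 m/s².
Stopping distance: v·t_r + v²/(2a) = 69 with t_r = 1 s and a = 7.350 m/s².
So v² + 14.700 v − 1014.30 = 0.
Positive root: v = −a·t_r + √((a·t_r)² + 2a·d) = −7.350 + √(54.022 + 1014.30) = 25.3352 m/s.
25.3352 m/s ÷ 0.44704 = 56.673 mph.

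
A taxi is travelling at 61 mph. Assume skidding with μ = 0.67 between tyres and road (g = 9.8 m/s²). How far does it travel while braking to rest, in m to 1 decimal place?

Braking distance ≈ 56.6 m

61 mph × 0.44704 = 27.2694 m/s.
a = μg = 0.67 × 9.8 = 6.566 m/s².
Braking distance = v²/(2a) = 27.2694² / (2 × 6.566) = 743.620 / 13.132 = 56.627 m.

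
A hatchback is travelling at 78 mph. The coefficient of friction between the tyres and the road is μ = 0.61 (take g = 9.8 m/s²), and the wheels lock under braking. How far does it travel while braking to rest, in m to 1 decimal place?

Braking distance ≈ 101.7 m

78 mph × 0.44704 = 34.8691 m/s.
a = μg = 0.61 × 9.8 = 5.978 m/s².
Braking distance = v²/(2a) = 34.8691² / (2 × 5.978) = 1215.854 / 11.956 = 101.694 m.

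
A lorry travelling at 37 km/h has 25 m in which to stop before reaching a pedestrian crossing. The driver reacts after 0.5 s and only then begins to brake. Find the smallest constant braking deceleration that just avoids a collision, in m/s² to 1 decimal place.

37 km/h ÷ 3.6 = 10.2778 m/s.
Distance covered during reaction = 10.2778 × 0.5 = 5.139 m.
Distance available for braking: 25 − 5.139 = 19.861 m.
v² = 2a·d ⇒ a = v²/(2d) = 10.2778² / (2 × 19.861) = 105.633 / 39.722 = 2.6593 m/s².

Required deceleration ≈ 2.7 m/s²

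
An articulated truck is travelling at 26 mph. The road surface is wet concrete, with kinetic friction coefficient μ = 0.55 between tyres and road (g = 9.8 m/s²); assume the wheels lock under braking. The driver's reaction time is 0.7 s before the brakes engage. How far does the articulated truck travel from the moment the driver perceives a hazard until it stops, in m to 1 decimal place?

Total stopping distance ≈ 20.7 m

26 mph × 0.44704 = 11.6230 m/s.
a = μg = 0.55 × 9.8 = 5.390 m/s².
Reaction distance = v·t_r = 11.6230 × 0.7 = 8.136 m.
Braking distance = v²/(2a) = 11.6230² / (2 × 5.390) = 135.094 / 10.780 = 12.532 m.
Total = 8.136 + 12.532 = 20.668 m.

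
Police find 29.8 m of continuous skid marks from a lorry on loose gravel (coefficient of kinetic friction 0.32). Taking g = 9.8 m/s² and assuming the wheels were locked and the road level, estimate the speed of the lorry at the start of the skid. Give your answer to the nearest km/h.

Deceleration a = μg = 0.32 × 9.8 = 3.136 m/s².
v = √(2a·d) = √(2 × 3.136 × 29.8) = √186.906 = 13.6714 m/s.
= 13.6714 × 3.6 = 49.217 km/h.

Initial speed ≈ 49 km/h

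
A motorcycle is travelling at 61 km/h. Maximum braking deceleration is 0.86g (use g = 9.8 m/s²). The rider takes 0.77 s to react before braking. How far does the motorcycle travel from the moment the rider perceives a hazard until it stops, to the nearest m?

Total stopping distance ≈ 30 m

61 km/h ÷ 3.6 = 16.9444 m/s.
a = 0.86 × 9.8 = 8.428 m/s².
Reaction distance = v·t_r = 16.9444 × 0.77 = 13.047 m.
Braking distance = v²/(2a) = 16.9444² / (2 × 8.428) = 287.113 / 16.856 = 17.033 m.
Total = 13.047 + 17.033 = 30.080 m.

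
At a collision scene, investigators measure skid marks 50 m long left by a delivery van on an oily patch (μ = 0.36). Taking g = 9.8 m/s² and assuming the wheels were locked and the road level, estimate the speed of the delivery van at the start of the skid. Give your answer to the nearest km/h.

Deceleration a = μg = 0.36 × 9.8 = 3.528 m/s².
v = √(2a·d) = √(2 × 3.528 × 50) = √352.800 = 18.7830 m/s.
= 18.7830 × 3.6 = 67.619 km/h.

Initial speed ≈ 68 km/h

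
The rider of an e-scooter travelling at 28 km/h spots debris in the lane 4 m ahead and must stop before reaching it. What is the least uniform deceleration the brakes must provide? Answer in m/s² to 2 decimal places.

28 km/h ÷ 3.6 = 7.7778 m/s.
v² = 2a·d ⇒ a = v²/(2d) = 7.7778² / (2 × 4.000) = 60.494 / 8.000 = 7.5617 m/s².

Required deceleration ≈ 7.56 m/s²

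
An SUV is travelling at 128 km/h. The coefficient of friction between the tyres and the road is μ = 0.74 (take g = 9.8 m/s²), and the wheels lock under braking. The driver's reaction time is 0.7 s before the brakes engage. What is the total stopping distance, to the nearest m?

Total stopping distance ≈ 112 m

128 km/h ÷ 3.6 = 35.5556 m/s.
a = μg = 0.74 × 9.8 = 7.252 m/s².
Reaction distance = v·t_r = 35.5556 × 0.7 = 24.889 m.
Braking distance = v²/(2a) = 35.5556² / (2 × 7.252) = 1264.201 / 14.504 = 87.162 m.
Total = 24.889 + 87.162 = 112.051 m.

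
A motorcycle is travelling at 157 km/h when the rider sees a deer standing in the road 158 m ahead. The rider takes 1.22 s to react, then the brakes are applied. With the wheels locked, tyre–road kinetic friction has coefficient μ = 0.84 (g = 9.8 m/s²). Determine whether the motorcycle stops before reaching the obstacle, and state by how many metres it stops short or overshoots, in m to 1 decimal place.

No — it overshoots by 10.7 m

157 km/h ÷ 3.6 = 43.6111 m/s.
a = μg = 0.84 × 9.8 = 8.232 m/s².
Reaction distance = 43.6111 × 1.22 = 53.206 m.
Braking distance = v²/(2a) = 1901.928 / 16.464 = 115.520 m.
Total stopping distance = 53.206 + 115.520 = 168.726 m, vs 158 m available — it cannot stop in time and overshoots by 168.726 − 158 = 10.726 m.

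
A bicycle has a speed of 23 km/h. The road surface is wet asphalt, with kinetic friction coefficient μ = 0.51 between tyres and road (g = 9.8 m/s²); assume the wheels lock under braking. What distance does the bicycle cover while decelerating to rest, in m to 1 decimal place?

Braking distance ≈ 4.1 m

23 km/h ÷ 3.6 = 6.3889 m/s.
a = μg = 0.51 × 9.8 = 4.998 m/s².
Braking distance = v²/(2a) = 6.3889² / (2 × 4.998) = 40.818 / 9.996 = 4.083 m.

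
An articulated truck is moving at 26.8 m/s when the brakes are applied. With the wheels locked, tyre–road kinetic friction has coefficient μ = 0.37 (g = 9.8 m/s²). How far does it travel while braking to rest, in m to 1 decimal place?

Braking distance ≈ 99.0 m

a = μg = 0.37 × 9.8 = 3.626 m/s².
Braking distance = v²/(2a) = 26.8000² / (2 × 3.626) = 718.240 / 7.252 = 99.040 m.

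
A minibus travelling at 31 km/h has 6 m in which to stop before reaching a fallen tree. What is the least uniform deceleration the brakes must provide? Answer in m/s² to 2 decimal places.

31 km/h ÷ 3.6 = 8.6111 m/s.
v² = 2a·d ⇒ a = v²/(2d) = 8.6111² / (2 × 6.000) = 74.151 / 12.000 = 6.1792 m/s².

Required deceleration ≈ 6.18 m/s²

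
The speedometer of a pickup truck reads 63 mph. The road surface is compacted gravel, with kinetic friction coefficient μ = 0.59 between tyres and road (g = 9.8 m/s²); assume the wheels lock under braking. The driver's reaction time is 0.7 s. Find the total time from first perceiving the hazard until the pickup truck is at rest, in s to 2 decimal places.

Total time ≈ 5.57 s

63 mph × 0.44704 = 28.1635 m/s.
a = μg = 0.59 × 9.8 = 5.782 m/s².
Braking time = v/a = 28.1635 / 5.782 = 4.871 s.
Total = 0.7 + 4.871 = 5.571 s.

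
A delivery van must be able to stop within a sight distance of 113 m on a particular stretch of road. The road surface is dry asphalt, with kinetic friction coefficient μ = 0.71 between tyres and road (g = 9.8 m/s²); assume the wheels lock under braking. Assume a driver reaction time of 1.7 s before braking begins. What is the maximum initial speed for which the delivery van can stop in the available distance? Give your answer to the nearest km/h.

Maximum speed ≈ 106 km/h

a = μg = 0.71 × 9.8 = 6.958 m/s².
Stopping distance: v·t_r + v²/(2a) = 113 with t_r = 1.7 s and a = 6.958 m/s².
So v² + 23.657 v − 1572.51 = 0.
Positive root: v = −a·t_r + √((a·t_r)² + 2a·d) = −11.829 + √(139.925 + 1572.51) = 29.5526 m/s.
29.5526 m/s × 3.6 = 106.389 km/h.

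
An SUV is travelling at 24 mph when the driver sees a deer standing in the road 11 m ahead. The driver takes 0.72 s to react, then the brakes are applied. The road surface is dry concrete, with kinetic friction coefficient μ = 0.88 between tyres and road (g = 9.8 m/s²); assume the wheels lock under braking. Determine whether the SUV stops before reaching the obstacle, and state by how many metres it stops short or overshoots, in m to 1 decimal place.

24 mph × 0.44704 = 10.7290 m/s.
a = μg = 0.88 × 9.8 = 8.624 m/s².
Reaction distance = 10.7290 × 0.72 = 7.725 m.
Braking distance = v²/(2a) = 115.111 / 17.248 = 6.674 m.
Total stopping distance = 7.725 + 6.674 = 14.399 m, vs 11 m available — it cannot stop in time and overshoots by 14.399 − 11 = 3.399 m.

No — it overshoots by 3.4 m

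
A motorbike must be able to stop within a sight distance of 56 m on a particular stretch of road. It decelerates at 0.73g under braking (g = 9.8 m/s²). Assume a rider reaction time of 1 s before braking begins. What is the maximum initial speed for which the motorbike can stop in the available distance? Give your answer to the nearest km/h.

Maximum speed ≈ 79 km/h

a = 0.73 × 9.8 = 7.154 m/s².
Stopping distance: v·t_r + v²/(2a) = 56 with t_r = 1 s and a = 7.154 m/s².
So v² + 14.308 v − 801.25 = 0.
Positive root: v = −a·t_r + √((a·t_r)² + 2a·d) = −7.154 + √(51.180 + 801.25) = 22.0424 m/s.
22.0424 m/s × 3.6 = 79.353 km/h.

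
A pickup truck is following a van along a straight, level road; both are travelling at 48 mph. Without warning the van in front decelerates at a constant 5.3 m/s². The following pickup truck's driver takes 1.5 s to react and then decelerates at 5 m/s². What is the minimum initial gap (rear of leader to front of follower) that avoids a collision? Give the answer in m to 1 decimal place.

Minimum gap ≈ 34.8 m

48 mph × 0.44704 = 21.4579 m/s.
Leader travels v²/(2a_L) = 460.441 / 10.600 = 43.438 m before stopping.
Follower covers v·t_r = 21.4579 × 1.5 = 32.187 m while reacting, then v²/(2a_F) = 460.441 / 10.000 = 46.044 m while braking, for a total of 32.187 + 46.044 = 78.231 m.
Since a_F ≤ a_L and the follower starts braking later, the follower is never slower than the leader, so the closest approach is when both have stopped.
Minimum gap = 78.231 − 43.438 = 34.793 m.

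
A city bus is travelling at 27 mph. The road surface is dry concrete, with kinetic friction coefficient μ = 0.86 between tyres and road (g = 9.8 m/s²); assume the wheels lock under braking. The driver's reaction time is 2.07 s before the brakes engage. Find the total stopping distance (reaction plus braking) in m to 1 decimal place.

Total stopping distance ≈ 33.6 m

27 mph × 0.44704 = 12.0701 m/s.
a = μg = 0.86 × 9.8 = 8.428 m/s².
Reaction distance = v·t_r = 12.0701 × 2.07 = 24.985 m.
Braking distance = v²/(2a) = 12.0701² / (2 × 8.428) = 145.687 / 16.856 = 8.643 m.
Total = 24.985 + 8.643 = 33.628 m.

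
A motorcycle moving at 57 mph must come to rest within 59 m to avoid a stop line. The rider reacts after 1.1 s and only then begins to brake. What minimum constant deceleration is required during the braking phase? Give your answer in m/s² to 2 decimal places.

Required deceleration ≈ 10.48 m/s²

57 mph × 0.44704 = 25.4813 m/s.
Distance covered during reaction = 25.4813 × 1.1 = 28.029 m.
Distance available for braking: 59 − 28.029 = 30.971 m.
v² = 2a·d ⇒ a = v²/(2d) = 25.4813² / (2 × 30.971) = 649.297 / 61.942 = 10.4823 m/s².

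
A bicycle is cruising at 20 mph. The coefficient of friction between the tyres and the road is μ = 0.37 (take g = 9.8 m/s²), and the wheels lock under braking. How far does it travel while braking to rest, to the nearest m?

20 mph × 0.44704 = 8.9408 m/s.
a = μg = 0.37 × 9.8 = 3.626 m/s².
Braking distance = v²/(2a) = 8.9408² / (2 × 3.626) = 79.938 / 7.252 = 11.023 m.

Braking distance ≈ 11 m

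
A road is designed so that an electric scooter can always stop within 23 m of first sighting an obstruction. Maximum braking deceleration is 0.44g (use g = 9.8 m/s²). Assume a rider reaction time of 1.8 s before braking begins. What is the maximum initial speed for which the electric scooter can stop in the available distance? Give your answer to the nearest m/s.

Maximum speed ≈ 8 m/s

a = 0.44 × 9.8 = 4.312 m/s².
Stopping distance: v·t_r + v²/(2a) = 23 with t_r = 1.8 s and a = 4.312 m/s².
So v² + 15.523 v − 198.35 = 0.
Positive root: v = −a·t_r + √((a·t_r)² + 2a·d) = −7.762 + √(60.249 + 198.35) = 8.3190 m/s.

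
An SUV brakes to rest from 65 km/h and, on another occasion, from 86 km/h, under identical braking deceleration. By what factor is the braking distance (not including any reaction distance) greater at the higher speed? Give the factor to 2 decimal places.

Factor ≈ 1.75

Braking distance d = v²/(2a), so with a fixed, d ∝ v².
Factor = (86/65)² = 1.3231² = 1.7506.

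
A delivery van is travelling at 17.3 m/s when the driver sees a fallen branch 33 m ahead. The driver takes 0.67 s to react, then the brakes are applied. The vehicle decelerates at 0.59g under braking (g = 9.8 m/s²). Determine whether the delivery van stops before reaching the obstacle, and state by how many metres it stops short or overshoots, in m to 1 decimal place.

No — it overshoots by 4.5 m

a = 0.59 × 9.8 = 5.782 m/s².
Reaction distance = 17.3000 × 0.67 = 11.591 m.
Braking distance = v²/(2a) = 299.290 / 11.564 = 25.881 m.
Total stopping distance = 11.591 + 25.881 = 37.472 m, vs 33 m available — it cannot stop in time and overshoots by 37.472 − 33 = 4.472 m.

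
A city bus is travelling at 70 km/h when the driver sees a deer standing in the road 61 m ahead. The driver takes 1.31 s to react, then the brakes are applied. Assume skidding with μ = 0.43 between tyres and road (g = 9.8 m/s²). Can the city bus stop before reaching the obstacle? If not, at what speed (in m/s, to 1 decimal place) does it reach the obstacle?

70 km/h ÷ 3.6 = 19.4444 m/s.
a = μg = 0.43 × 9.8 = 4.214 m/s².
Reaction distance = 19.4444 × 1.31 = 25.472 m.
Braking distance needed to stop: v²/(2a) = 378.085 / 8.428 = 44.861 m, so total needed = 25.472 + 44.861 = 70.333 m > 61 m — it cannot stop.
Distance remaining when braking begins: 61 − 25.472 = 35.528 m.
v² = v₀² − 2a·d = 378.085 − 2 × 4.214 × 35.528 = 78.655 m²/s².
v = √78.655 = 8.869 m/s.

No — it strikes the obstacle at 8.9 m/s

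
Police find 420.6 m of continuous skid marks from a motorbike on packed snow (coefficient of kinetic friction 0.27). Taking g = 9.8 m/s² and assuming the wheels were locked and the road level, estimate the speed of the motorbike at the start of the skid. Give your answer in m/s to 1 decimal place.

Initial speed ≈ 47.2 m/s

Deceleration a = μg = 0.27 × 9.8 = 2.646 m/s².
v = √(2a·d) = √(2 × 2.646 × 420.6) = √2225.815 = 47.1785 m/s.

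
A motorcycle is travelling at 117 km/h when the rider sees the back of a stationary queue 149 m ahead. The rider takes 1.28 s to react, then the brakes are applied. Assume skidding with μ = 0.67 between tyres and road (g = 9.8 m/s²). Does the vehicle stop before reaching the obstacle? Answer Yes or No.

117 km/h ÷ 3.6 = 32.5000 m/s.
a = μg = 0.67 × 9.8 = 6.566 m/s².
Reaction distance = 32.5000 × 1.28 = 41.600 m.
Braking distance = v²/(2a) = 1056.250 / 13.132 = 80.433 m.
Total stopping distance = 41.600 + 80.433 = 122.033 m, vs 149 m available — it stops with 149 − 122.033 = 26.967 m to spare.

Yes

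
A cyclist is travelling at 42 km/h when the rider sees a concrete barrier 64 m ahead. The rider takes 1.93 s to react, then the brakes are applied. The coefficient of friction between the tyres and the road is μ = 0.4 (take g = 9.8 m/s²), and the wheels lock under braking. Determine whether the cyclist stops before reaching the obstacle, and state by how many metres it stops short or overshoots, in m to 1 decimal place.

42 km/h ÷ 3.6 = 11.6667 m/s.
a = μg = 0.4 × 9.8 = 3.920 m/s².
Reaction distance = 11.6667 × 1.93 = 22.517 m.
Braking distance = v²/(2a) = 136.112 / 7.840 = 17.361 m.
Total stopping distance = 22.517 + 17.361 = 39.878 m, vs 64 m available — it stops with 64 − 39.878 = 24.122 m to spare.

Yes — it stops 24.1 m short of the obstacle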